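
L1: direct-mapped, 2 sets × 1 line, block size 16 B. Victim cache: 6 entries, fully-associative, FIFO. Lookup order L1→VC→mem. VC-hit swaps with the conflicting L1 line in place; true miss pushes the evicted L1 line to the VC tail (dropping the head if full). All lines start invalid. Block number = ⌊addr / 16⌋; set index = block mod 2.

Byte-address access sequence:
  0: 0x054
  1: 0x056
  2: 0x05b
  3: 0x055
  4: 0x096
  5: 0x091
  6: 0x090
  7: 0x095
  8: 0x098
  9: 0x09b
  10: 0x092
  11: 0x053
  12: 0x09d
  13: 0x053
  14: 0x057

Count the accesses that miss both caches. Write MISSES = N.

MISSES = 2

0: 0x54 (blk 5, set 1) → MISS  vc=[]
1: 0x56 (blk 5, set 1) → L1-HIT  vc=[]
2: 0x5b (blk 5, set 1) → L1-HIT  vc=[]
3: 0x55 (blk 5, set 1) → L1-HIT  vc=[]
4: 0x96 (blk 9, set 1) → MISS  vc=[5]
5: 0x91 (blk 9, set 1) → L1-HIT  vc=[5]
6: 0x90 (blk 9, set 1) → L1-HIT  vc=[5]
7: 0x95 (blk 9, set 1) → L1-HIT  vc=[5]
8: 0x98 (blk 9, set 1) → L1-HIT  vc=[5]
9: 0x9b (blk 9, set 1) → L1-HIT  vc=[5]
10: 0x92 (blk 9, set 1) → L1-HIT  vc=[5]
11: 0x53 (blk 5, set 1) → VC-HIT  vc=[9]
12: 0x9d (blk 9, set 1) → VC-HIT  vc=[5]
13: 0x53 (blk 5, set 1) → VC-HIT  vc=[9]
14: 0x57 (blk 5, set 1) → L1-HIT  vc=[9]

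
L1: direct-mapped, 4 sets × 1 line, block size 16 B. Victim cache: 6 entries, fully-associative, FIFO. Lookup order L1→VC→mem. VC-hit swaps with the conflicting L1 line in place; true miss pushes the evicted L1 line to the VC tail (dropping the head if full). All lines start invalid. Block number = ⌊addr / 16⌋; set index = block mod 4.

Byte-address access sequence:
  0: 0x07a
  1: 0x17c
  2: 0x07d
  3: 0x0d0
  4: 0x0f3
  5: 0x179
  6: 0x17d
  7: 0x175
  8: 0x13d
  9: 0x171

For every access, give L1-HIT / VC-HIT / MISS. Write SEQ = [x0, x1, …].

SEQ = [MISS, MISS, VC-HIT, MISS, MISS, VC-HIT, L1-HIT, L1-HIT, MISS, VC-HIT]

#0 0x7a→b7/s3 MISS; vc=[]
#1 0x17c→b23/s3 MISS; vc=[7]
#2 0x7d→b7/s3 VC-HIT; vc=[23]
#3 0xd0→b13/s1 MISS; vc=[23]
#4 0xf3→b15/s3 MISS; vc=[23,7]
#5 0x179→b23/s3 VC-HIT; vc=[15,7]
#6 0x17d→b23/s3 L1-HIT; vc=[15,7]
#7 0x175→b23/s3 L1-HIT; vc=[15,7]
#8 0x13d→b19/s3 MISS; vc=[15,7,23]
#9 0x171→b23/s3 VC-HIT; vc=[15,7,19]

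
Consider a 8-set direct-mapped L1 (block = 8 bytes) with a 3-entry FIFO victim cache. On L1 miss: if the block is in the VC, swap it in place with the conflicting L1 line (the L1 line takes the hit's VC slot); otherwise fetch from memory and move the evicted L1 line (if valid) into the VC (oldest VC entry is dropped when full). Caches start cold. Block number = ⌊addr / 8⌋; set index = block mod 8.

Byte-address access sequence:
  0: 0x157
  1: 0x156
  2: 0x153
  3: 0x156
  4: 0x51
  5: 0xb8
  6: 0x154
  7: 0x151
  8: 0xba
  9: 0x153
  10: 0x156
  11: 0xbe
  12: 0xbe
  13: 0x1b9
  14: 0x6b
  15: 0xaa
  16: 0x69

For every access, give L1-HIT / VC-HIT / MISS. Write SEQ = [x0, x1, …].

SEQ = [MISS, L1-HIT, L1-HIT, L1-HIT, MISS, MISS, VC-HIT, L1-HIT, L1-HIT, L1-HIT, L1-HIT, L1-HIT, L1-HIT, MISS, MISS, MISS, VC-HIT]

  [0] addr=0x157 blk=42 s=2: MISS | VC []
  [1] addr=0x156 blk=42 s=2: L1-HIT | VC []
  [2] addr=0x153 blk=42 s=2: L1-HIT | VC []
  [3] addr=0x156 blk=42 s=2: L1-HIT | VC []
  [4] addr=0x51 blk=10 s=2: MISS | VC [42]
  [5] addr=0xb8 blk=23 s=7: MISS | VC [42]
  [6] addr=0x154 blk=42 s=2: VC-HIT | VC [10]
  [7] addr=0x151 blk=42 s=2: L1-HIT | VC [10]
  [8] addr=0xba blk=23 s=7: L1-HIT | VC [10]
  [9] addr=0x153 blk=42 s=2: L1-HIT | VC [10]
  [10] addr=0x156 blk=42 s=2: L1-HIT | VC [10]
  [11] addr=0xbe blk=23 s=7: L1-HIT | VC [10]
  [12] addr=0xbe blk=23 s=7: L1-HIT | VC [10]
  [13] addr=0x1b9 blk=55 s=7: MISS | VC [10, 23]
  [14] addr=0x6b blk=13 s=5: MISS | VC [10, 23]
  [15] addr=0xaa blk=21 s=5: MISS | VC [10, 23, 13]
  [16] addr=0x69 blk=13 s=5: VC-HIT | VC [10, 23, 21]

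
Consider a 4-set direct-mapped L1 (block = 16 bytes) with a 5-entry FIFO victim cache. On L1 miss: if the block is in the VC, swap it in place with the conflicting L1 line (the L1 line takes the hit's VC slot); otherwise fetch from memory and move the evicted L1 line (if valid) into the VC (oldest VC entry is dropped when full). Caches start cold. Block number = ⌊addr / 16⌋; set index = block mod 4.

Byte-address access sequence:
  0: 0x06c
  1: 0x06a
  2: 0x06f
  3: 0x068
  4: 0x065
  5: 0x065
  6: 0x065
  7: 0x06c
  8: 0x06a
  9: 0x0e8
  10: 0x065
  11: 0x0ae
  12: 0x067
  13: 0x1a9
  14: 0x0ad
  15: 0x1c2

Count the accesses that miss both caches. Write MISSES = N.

#0 0x6c→b6/s2 MISS; vc=[]
#1 0x6a→b6/s2 L1-HIT; vc=[]
#2 0x6f→b6/s2 L1-HIT; vc=[]
#3 0x68→b6/s2 L1-HIT; vc=[]
#4 0x65→b6/s2 L1-HIT; vc=[]
#5 0x65→b6/s2 L1-HIT; vc=[]
#6 0x65→b6/s2 L1-HIT; vc=[]
#7 0x6c→b6/s2 L1-HIT; vc=[]
#8 0x6a→b6/s2 L1-HIT; vc=[]
#9 0xe8→b14/s2 MISS; vc=[6]
#10 0x65→b6/s2 VC-HIT; vc=[14]
#11 0xae→b10/s2 MISS; vc=[14,6]
#12 0x67→b6/s2 VC-HIT; vc=[14,10]
#13 0x1a9→b26/s2 MISS; vc=[14,10,6]
#14 0xad→b10/s2 VC-HIT; vc=[14,26,6]
#15 0x1c2→b28/s0 MISS; vc=[14,26,6]

MISSES = 5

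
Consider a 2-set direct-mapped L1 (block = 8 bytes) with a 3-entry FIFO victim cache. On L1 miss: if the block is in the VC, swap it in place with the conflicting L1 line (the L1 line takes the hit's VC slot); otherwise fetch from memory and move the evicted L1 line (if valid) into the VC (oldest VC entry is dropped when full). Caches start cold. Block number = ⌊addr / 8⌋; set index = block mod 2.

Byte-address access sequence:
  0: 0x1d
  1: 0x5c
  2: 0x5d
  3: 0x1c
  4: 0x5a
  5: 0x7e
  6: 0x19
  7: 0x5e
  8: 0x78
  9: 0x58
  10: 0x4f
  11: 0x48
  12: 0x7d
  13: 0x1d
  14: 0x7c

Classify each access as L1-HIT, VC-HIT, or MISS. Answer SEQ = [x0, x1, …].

SEQ = [MISS, MISS, L1-HIT, VC-HIT, VC-HIT, MISS, VC-HIT, VC-HIT, VC-HIT, VC-HIT, MISS, L1-HIT, VC-HIT, VC-HIT, VC-HIT]

0: 0x1d (blk 3, set 1) → MISS  vc=[]
1: 0x5c (blk 11, set 1) → MISS  vc=[3]
2: 0x5d (blk 11, set 1) → L1-HIT  vc=[3]
3: 0x1c (blk 3, set 1) → VC-HIT  vc=[11]
4: 0x5a (blk 11, set 1) → VC-HIT  vc=[3]
5: 0x7e (blk 15, set 1) → MISS  vc=[3, 11]
6: 0x19 (blk 3, set 1) → VC-HIT  vc=[15, 11]
7: 0x5e (blk 11, set 1) → VC-HIT  vc=[15, 3]
8: 0x78 (blk 15, set 1) → VC-HIT  vc=[11, 3]
9: 0x58 (blk 11, set 1) → VC-HIT  vc=[15, 3]
10: 0x4f (blk 9, set 1) → MISS  vc=[15, 3, 11]
11: 0x48 (blk 9, set 1) → L1-HIT  vc=[15, 3, 11]
12: 0x7d (blk 15, set 1) → VC-HIT  vc=[9, 3, 11]
13: 0x1d (blk 3, set 1) → VC-HIT  vc=[9, 15, 11]
14: 0x7c (blk 15, set 1) → VC-HIT  vc=[9, 3, 11]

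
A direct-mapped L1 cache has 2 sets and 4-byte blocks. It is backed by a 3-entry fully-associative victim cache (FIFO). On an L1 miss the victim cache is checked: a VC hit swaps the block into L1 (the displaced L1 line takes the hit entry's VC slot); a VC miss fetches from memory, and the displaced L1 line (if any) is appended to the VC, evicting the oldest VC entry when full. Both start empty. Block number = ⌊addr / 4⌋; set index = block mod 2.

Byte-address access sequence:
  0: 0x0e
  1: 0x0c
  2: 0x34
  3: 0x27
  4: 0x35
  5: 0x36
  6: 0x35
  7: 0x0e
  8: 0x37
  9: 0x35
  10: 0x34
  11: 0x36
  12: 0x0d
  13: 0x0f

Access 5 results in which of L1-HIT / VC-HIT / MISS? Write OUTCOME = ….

OUTCOME = L1-HIT

0: 0xe (blk 3, set 1) → MISS  vc=[]
1: 0xc (blk 3, set 1) → L1-HIT  vc=[]
2: 0x34 (blk 13, set 1) → MISS  vc=[3]
3: 0x27 (blk 9, set 1) → MISS  vc=[3, 13]
4: 0x35 (blk 13, set 1) → VC-HIT  vc=[3, 9]
5: 0x36 (blk 13, set 1) → L1-HIT  vc=[3, 9]
6: 0x35 (blk 13, set 1) → L1-HIT  vc=[3, 9]
7: 0xe (blk 3, set 1) → VC-HIT  vc=[13, 9]
8: 0x37 (blk 13, set 1) → VC-HIT  vc=[3, 9]
9: 0x35 (blk 13, set 1) → L1-HIT  vc=[3, 9]
10: 0x34 (blk 13, set 1) → L1-HIT  vc=[3, 9]
11: 0x36 (blk 13, set 1) → L1-HIT  vc=[3, 9]
12: 0xd (blk 3, set 1) → VC-HIT  vc=[13, 9]
13: 0xf (blk 3, set 1) → L1-HIT  vc=[13, 9]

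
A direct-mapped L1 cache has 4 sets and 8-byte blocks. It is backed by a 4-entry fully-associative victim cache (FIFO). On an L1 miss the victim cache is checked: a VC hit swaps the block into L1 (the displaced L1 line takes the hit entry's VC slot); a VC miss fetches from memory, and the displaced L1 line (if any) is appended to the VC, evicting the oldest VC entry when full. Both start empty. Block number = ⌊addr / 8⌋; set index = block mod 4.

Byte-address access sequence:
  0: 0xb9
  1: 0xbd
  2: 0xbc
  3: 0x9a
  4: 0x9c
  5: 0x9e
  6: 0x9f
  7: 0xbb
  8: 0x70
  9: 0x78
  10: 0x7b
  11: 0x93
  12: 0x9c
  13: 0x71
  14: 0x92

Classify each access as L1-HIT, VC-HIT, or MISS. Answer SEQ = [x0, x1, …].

#0 0xb9→b23/s3 MISS; vc=[]
#1 0xbd→b23/s3 L1-HIT; vc=[]
#2 0xbc→b23/s3 L1-HIT; vc=[]
#3 0x9a→b19/s3 MISS; vc=[23]
#4 0x9c→b19/s3 L1-HIT; vc=[23]
#5 0x9e→b19/s3 L1-HIT; vc=[23]
#6 0x9f→b19/s3 L1-HIT; vc=[23]
#7 0xbb→b23/s3 VC-HIT; vc=[19]
#8 0x70→b14/s2 MISS; vc=[19]
#9 0x78→b15/s3 MISS; vc=[19,23]
#10 0x7b→b15/s3 L1-HIT; vc=[19,23]
#11 0x93→b18/s2 MISS; vc=[19,23,14]
#12 0x9c→b19/s3 VC-HIT; vc=[15,23,14]
#13 0x71→b14/s2 VC-HIT; vc=[15,23,18]
#14 0x92→b18/s2 VC-HIT; vc=[15,23,14]

SEQ = [MISS, L1-HIT, L1-HIT, MISS, L1-HIT, L1-HIT, L1-HIT, VC-HIT, MISS, MISS, L1-HIT, MISS, VC-HIT, VC-HIT, VC-HIT]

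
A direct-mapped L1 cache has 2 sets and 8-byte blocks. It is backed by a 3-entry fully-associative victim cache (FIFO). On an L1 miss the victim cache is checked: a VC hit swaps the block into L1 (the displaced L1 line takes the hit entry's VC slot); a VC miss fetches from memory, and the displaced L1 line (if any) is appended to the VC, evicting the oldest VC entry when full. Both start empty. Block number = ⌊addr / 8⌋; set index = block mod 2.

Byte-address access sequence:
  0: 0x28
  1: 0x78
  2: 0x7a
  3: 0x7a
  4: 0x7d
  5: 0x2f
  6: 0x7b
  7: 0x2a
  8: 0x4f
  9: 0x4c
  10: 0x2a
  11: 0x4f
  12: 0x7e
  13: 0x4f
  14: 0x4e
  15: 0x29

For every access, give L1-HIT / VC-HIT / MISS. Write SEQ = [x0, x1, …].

SEQ = [MISS, MISS, L1-HIT, L1-HIT, L1-HIT, VC-HIT, VC-HIT, VC-HIT, MISS, L1-HIT, VC-HIT, VC-HIT, VC-HIT, VC-HIT, L1-HIT, VC-HIT]

0: 0x28 (blk 5, set 1) → MISS  vc=[]
1: 0x78 (blk 15, set 1) → MISS  vc=[5]
2: 0x7a (blk 15, set 1) → L1-HIT  vc=[5]
3: 0x7a (blk 15, set 1) → L1-HIT  vc=[5]
4: 0x7d (blk 15, set 1) → L1-HIT  vc=[5]
5: 0x2f (blk 5, set 1) → VC-HIT  vc=[15]
6: 0x7b (blk 15, set 1) → VC-HIT  vc=[5]
7: 0x2a (blk 5, set 1) → VC-HIT  vc=[15]
8: 0x4f (blk 9, set 1) → MISS  vc=[15, 5]
9: 0x4c (blk 9, set 1) → L1-HIT  vc=[15, 5]
10: 0x2a (blk 5, set 1) → VC-HIT  vc=[15, 9]
11: 0x4f (blk 9, set 1) → VC-HIT  vc=[15, 5]
12: 0x7e (blk 15, set 1) → VC-HIT  vc=[9, 5]
13: 0x4f (blk 9, set 1) → VC-HIT  vc=[15, 5]
14: 0x4e (blk 9, set 1) → L1-HIT  vc=[15, 5]
15: 0x29 (blk 5, set 1) → VC-HIT  vc=[15, 9]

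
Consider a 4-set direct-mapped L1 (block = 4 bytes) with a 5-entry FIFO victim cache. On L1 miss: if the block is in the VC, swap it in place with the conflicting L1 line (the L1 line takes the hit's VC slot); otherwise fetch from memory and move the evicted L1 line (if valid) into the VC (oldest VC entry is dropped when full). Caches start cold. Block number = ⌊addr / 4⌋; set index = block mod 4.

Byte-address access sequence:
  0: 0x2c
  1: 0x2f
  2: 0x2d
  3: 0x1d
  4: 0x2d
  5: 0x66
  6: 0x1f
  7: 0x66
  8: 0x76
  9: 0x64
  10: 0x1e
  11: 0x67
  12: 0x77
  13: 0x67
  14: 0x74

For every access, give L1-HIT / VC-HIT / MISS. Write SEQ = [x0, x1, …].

SEQ = [MISS, L1-HIT, L1-HIT, MISS, VC-HIT, MISS, VC-HIT, L1-HIT, MISS, VC-HIT, L1-HIT, L1-HIT, VC-HIT, VC-HIT, VC-HIT]

  [0] addr=0x2c blk=11 s=3: MISS | VC []
  [1] addr=0x2f blk=11 s=3: L1-HIT | VC []
  [2] addr=0x2d blk=11 s=3: L1-HIT | VC []
  [3] addr=0x1d blk=7 s=3: MISS | VC [11]
  [4] addr=0x2d blk=11 s=3: VC-HIT | VC [7]
  [5] addr=0x66 blk=25 s=1: MISS | VC [7]
  [6] addr=0x1f blk=7 s=3: VC-HIT | VC [11]
  [7] addr=0x66 blk=25 s=1: L1-HIT | VC [11]
  [8] addr=0x76 blk=29 s=1: MISS | VC [11, 25]
  [9] addr=0x64 blk=25 s=1: VC-HIT | VC [11, 29]
  [10] addr=0x1e blk=7 s=3: L1-HIT | VC [11, 29]
  [11] addr=0x67 blk=25 s=1: L1-HIT | VC [11, 29]
  [12] addr=0x77 blk=29 s=1: VC-HIT | VC [11, 25]
  [13] addr=0x67 blk=25 s=1: VC-HIT | VC [11, 29]
  [14] addr=0x74 blk=29 s=1: VC-HIT | VC [11, 25]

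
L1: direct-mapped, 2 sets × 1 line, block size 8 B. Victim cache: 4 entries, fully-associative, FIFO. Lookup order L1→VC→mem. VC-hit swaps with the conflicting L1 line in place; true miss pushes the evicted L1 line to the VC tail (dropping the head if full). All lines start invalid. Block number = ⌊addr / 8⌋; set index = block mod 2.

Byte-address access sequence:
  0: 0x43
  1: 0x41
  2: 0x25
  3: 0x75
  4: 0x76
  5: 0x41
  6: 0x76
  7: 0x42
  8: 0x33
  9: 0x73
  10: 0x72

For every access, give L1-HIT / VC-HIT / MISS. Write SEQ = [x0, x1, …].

SEQ = [MISS, L1-HIT, MISS, MISS, L1-HIT, VC-HIT, VC-HIT, VC-HIT, MISS, VC-HIT, L1-HIT]

#0 0x43→b8/s0 MISS; vc=[]
#1 0x41→b8/s0 L1-HIT; vc=[]
#2 0x25→b4/s0 MISS; vc=[8]
#3 0x75→b14/s0 MISS; vc=[8,4]
#4 0x76→b14/s0 L1-HIT; vc=[8,4]
#5 0x41→b8/s0 VC-HIT; vc=[14,4]
#6 0x76→b14/s0 VC-HIT; vc=[8,4]
#7 0x42→b8/s0 VC-HIT; vc=[14,4]
#8 0x33→b6/s0 MISS; vc=[14,4,8]
#9 0x73→b14/s0 VC-HIT; vc=[6,4,8]
#10 0x72→b14/s0 L1-HIT; vc=[6,4,8]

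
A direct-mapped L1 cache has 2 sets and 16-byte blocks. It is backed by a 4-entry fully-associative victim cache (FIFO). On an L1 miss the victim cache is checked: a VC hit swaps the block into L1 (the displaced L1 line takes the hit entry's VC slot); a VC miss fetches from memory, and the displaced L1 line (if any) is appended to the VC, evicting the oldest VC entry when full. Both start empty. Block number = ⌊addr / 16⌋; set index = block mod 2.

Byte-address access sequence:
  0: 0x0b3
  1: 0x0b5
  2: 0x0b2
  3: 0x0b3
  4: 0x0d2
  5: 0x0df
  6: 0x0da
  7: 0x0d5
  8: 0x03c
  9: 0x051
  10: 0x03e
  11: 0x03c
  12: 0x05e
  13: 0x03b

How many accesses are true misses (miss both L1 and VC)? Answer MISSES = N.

MISSES = 4

#0 0xb3→b11/s1 MISS; vc=[]
#1 0xb5→b11/s1 L1-HIT; vc=[]
#2 0xb2→b11/s1 L1-HIT; vc=[]
#3 0xb3→b11/s1 L1-HIT; vc=[]
#4 0xd2→b13/s1 MISS; vc=[11]
#5 0xdf→b13/s1 L1-HIT; vc=[11]
#6 0xda→b13/s1 L1-HIT; vc=[11]
#7 0xd5→b13/s1 L1-HIT; vc=[11]
#8 0x3c→b3/s1 MISS; vc=[11,13]
#9 0x51→b5/s1 MISS; vc=[11,13,3]
#10 0x3e→b3/s1 VC-HIT; vc=[11,13,5]
#11 0x3c→b3/s1 L1-HIT; vc=[11,13,5]
#12 0x5e→b5/s1 VC-HIT; vc=[11,13,3]
#13 0x3b→b3/s1 VC-HIT; vc=[11,13,5]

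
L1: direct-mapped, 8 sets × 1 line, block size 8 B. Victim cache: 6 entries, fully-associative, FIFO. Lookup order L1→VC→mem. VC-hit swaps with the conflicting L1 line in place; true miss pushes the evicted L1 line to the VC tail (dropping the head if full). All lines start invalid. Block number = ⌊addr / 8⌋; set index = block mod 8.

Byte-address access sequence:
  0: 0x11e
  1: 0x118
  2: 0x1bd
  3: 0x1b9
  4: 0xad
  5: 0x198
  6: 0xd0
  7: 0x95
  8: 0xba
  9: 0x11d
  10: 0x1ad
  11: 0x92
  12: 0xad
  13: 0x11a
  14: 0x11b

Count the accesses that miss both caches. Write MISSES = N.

MISSES = 8

0: 0x11e (blk 35, set 3) → MISS  vc=[]
1: 0x118 (blk 35, set 3) → L1-HIT  vc=[]
2: 0x1bd (blk 55, set 7) → MISS  vc=[]
3: 0x1b9 (blk 55, set 7) → L1-HIT  vc=[]
4: 0xad (blk 21, set 5) → MISS  vc=[]
5: 0x198 (blk 51, set 3) → MISS  vc=[35]
6: 0xd0 (blk 26, set 2) → MISS  vc=[35]
7: 0x95 (blk 18, set 2) → MISS  vc=[35, 26]
8: 0xba (blk 23, set 7) → MISS  vc=[35, 26, 55]
9: 0x11d (blk 35, set 3) → VC-HIT  vc=[51, 26, 55]
10: 0x1ad (blk 53, set 5) → MISS  vc=[51, 26, 55, 21]
11: 0x92 (blk 18, set 2) → L1-HIT  vc=[51, 26, 55, 21]
12: 0xad (blk 21, set 5) → VC-HIT  vc=[51, 26, 55, 53]
13: 0x11a (blk 35, set 3) → L1-HIT  vc=[51, 26, 55, 53]
14: 0x11b (blk 35, set 3) → L1-HIT  vc=[51, 26, 55, 53]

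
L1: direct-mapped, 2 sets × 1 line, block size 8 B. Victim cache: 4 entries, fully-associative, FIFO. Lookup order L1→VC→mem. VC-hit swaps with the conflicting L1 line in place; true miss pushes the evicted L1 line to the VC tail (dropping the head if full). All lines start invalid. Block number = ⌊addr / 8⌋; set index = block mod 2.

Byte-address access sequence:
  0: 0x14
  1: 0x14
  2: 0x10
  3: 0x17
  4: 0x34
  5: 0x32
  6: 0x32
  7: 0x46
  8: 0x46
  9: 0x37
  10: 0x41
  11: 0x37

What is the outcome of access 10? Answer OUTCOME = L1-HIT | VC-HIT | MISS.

#0 0x14→b2/s0 MISS; vc=[]
#1 0x14→b2/s0 L1-HIT; vc=[]
#2 0x10→b2/s0 L1-HIT; vc=[]
#3 0x17→b2/s0 L1-HIT; vc=[]
#4 0x34→b6/s0 MISS; vc=[2]
#5 0x32→b6/s0 L1-HIT; vc=[2]
#6 0x32→b6/s0 L1-HIT; vc=[2]
#7 0x46→b8/s0 MISS; vc=[2,6]
#8 0x46→b8/s0 L1-HIT; vc=[2,6]
#9 0x37→b6/s0 VC-HIT; vc=[2,8]
#10 0x41→b8/s0 VC-HIT; vc=[2,6]
#11 0x37→b6/s0 VC-HIT; vc=[2,8]

OUTCOME = VC-HIT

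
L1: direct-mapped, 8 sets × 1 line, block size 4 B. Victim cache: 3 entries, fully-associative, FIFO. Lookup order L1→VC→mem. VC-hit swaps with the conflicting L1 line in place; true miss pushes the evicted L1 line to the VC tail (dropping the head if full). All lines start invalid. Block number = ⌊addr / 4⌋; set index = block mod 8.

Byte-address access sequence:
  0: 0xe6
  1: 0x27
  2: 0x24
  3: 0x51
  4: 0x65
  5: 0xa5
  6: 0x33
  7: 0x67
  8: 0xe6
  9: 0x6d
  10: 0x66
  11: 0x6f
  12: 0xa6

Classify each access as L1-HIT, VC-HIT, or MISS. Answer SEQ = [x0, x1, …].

  [0] addr=0xe6 blk=57 s=1: MISS | VC []
  [1] addr=0x27 blk=9 s=1: MISS | VC [57]
  [2] addr=0x24 blk=9 s=1: L1-HIT | VC [57]
  [3] addr=0x51 blk=20 s=4: MISS | VC [57]
  [4] addr=0x65 blk=25 s=1: MISS | VC [57, 9]
  [5] addr=0xa5 blk=41 s=1: MISS | VC [57, 9, 25]
  [6] addr=0x33 blk=12 s=4: MISS | VC [9, 25, 20]
  [7] addr=0x67 blk=25 s=1: VC-HIT | VC [9, 41, 20]
  [8] addr=0xe6 blk=57 s=1: MISS | VC [41, 20, 25]
  [9] addr=0x6d blk=27 s=3: MISS | VC [41, 20, 25]
  [10] addr=0x66 blk=25 s=1: VC-HIT | VC [41, 20, 57]
  [11] addr=0x6f blk=27 s=3: L1-HIT | VC [41, 20, 57]
  [12] addr=0xa6 blk=41 s=1: VC-HIT | VC [25, 20, 57]

SEQ = [MISS, MISS, L1-HIT, MISS, MISS, MISS, MISS, VC-HIT, MISS, MISS, VC-HIT, L1-HIT, VC-HIT]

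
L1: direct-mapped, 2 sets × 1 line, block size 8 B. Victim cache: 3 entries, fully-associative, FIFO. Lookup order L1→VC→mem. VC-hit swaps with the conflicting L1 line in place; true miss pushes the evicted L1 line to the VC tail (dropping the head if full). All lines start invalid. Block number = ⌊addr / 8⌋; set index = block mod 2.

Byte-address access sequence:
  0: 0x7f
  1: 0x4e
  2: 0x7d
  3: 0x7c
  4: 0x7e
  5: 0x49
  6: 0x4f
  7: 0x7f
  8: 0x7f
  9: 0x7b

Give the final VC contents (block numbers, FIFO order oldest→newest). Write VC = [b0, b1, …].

  [0] addr=0x7f blk=15 s=1: MISS | VC []
  [1] addr=0x4e blk=9 s=1: MISS | VC [15]
  [2] addr=0x7d blk=15 s=1: VC-HIT | VC [9]
  [3] addr=0x7c blk=15 s=1: L1-HIT | VC [9]
  [4] addr=0x7e blk=15 s=1: L1-HIT | VC [9]
  [5] addr=0x49 blk=9 s=1: VC-HIT | VC [15]
  [6] addr=0x4f blk=9 s=1: L1-HIT | VC [15]
  [7] addr=0x7f blk=15 s=1: VC-HIT | VC [9]
  [8] addr=0x7f blk=15 s=1: L1-HIT | VC [9]
  [9] addr=0x7b blk=15 s=1: L1-HIT | VC [9]

VC = [9]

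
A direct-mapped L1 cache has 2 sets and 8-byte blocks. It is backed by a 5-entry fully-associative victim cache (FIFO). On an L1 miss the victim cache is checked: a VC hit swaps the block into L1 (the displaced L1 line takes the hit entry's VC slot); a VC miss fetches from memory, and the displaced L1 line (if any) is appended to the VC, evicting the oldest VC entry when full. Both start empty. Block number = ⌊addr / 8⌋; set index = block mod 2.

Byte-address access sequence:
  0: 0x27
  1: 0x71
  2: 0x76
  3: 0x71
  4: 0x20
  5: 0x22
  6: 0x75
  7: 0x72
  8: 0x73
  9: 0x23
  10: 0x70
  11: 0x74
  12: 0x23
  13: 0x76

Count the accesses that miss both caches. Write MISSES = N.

0: 0x27 (blk 4, set 0) → MISS  vc=[]
1: 0x71 (blk 14, set 0) → MISS  vc=[4]
2: 0x76 (blk 14, set 0) → L1-HIT  vc=[4]
3: 0x71 (blk 14, set 0) → L1-HIT  vc=[4]
4: 0x20 (blk 4, set 0) → VC-HIT  vc=[14]
5: 0x22 (blk 4, set 0) → L1-HIT  vc=[14]
6: 0x75 (blk 14, set 0) → VC-HIT  vc=[4]
7: 0x72 (blk 14, set 0) → L1-HIT  vc=[4]
8: 0x73 (blk 14, set 0) → L1-HIT  vc=[4]
9: 0x23 (blk 4, set 0) → VC-HIT  vc=[14]
10: 0x70 (blk 14, set 0) → VC-HIT  vc=[4]
11: 0x74 (blk 14, set 0) → L1-HIT  vc=[4]
12: 0x23 (blk 4, set 0) → VC-HIT  vc=[14]
13: 0x76 (blk 14, set 0) → VC-HIT  vc=[4]

MISSES = 2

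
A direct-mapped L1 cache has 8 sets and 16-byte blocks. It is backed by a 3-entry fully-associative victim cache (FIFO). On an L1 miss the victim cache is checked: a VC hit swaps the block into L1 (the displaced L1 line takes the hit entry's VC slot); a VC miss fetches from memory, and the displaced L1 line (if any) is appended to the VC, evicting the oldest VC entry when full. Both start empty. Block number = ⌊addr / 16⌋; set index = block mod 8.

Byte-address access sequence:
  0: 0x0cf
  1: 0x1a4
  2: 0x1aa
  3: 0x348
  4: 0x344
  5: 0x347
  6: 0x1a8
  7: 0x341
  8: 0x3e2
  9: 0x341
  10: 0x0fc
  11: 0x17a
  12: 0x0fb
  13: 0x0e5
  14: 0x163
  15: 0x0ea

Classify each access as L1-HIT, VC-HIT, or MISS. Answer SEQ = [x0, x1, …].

  [0] addr=0xcf blk=12 s=4: MISS | VC []
  [1] addr=0x1a4 blk=26 s=2: MISS | VC []
  [2] addr=0x1aa blk=26 s=2: L1-HIT | VC []
  [3] addr=0x348 blk=52 s=4: MISS | VC [12]
  [4] addr=0x344 blk=52 s=4: L1-HIT | VC [12]
  [5] addr=0x347 blk=52 s=4: L1-HIT | VC [12]
  [6] addr=0x1a8 blk=26 s=2: L1-HIT | VC [12]
  [7] addr=0x341 blk=52 s=4: L1-HIT | VC [12]
  [8] addr=0x3e2 blk=62 s=6: MISS | VC [12]
  [9] addr=0x341 blk=52 s=4: L1-HIT | VC [12]
  [10] addr=0xfc blk=15 s=7: MISS | VC [12]
  [11] addr=0x17a blk=23 s=7: MISS | VC [12, 15]
  [12] addr=0xfb blk=15 s=7: VC-HIT | VC [12, 23]
  [13] addr=0xe5 blk=14 s=6: MISS | VC [12, 23, 62]
  [14] addr=0x163 blk=22 s=6: MISS | VC [23, 62, 14]
  [15] addr=0xea blk=14 s=6: VC-HIT | VC [23, 62, 22]

SEQ = [MISS, MISS, L1-HIT, MISS, L1-HIT, L1-HIT, L1-HIT, L1-HIT, MISS, L1-HIT, MISS, MISS, VC-HIT, MISS, MISS, VC-HIT]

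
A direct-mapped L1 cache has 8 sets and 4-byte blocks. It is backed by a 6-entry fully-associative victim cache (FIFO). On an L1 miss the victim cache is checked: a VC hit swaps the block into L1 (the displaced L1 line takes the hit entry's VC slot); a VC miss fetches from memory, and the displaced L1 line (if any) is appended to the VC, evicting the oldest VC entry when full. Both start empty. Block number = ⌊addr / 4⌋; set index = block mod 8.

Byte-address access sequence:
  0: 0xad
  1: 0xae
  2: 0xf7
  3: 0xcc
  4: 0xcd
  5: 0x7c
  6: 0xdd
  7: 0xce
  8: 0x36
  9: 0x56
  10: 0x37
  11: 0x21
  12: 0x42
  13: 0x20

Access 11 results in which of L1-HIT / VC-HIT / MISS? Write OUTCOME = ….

OUTCOME = MISS

  [0] addr=0xad blk=43 s=3: MISS | VC []
  [1] addr=0xae blk=43 s=3: L1-HIT | VC []
  [2] addr=0xf7 blk=61 s=5: MISS | VC []
  [3] addr=0xcc blk=51 s=3: MISS | VC [43]
  [4] addr=0xcd blk=51 s=3: L1-HIT | VC [43]
  [5] addr=0x7c blk=31 s=7: MISS | VC [43]
  [6] addr=0xdd blk=55 s=7: MISS | VC [43, 31]
  [7] addr=0xce blk=51 s=3: L1-HIT | VC [43, 31]
  [8] addr=0x36 blk=13 s=5: MISS | VC [43, 31, 61]
  [9] addr=0x56 blk=21 s=5: MISS | VC [43, 31, 61, 13]
  [10] addr=0x37 blk=13 s=5: VC-HIT | VC [43, 31, 61, 21]
  [11] addr=0x21 blk=8 s=0: MISS | VC [43, 31, 61, 21]
  [12] addr=0x42 blk=16 s=0: MISS | VC [43, 31, 61, 21, 8]
  [13] addr=0x20 blk=8 s=0: VC-HIT | VC [43, 31, 61, 21, 16]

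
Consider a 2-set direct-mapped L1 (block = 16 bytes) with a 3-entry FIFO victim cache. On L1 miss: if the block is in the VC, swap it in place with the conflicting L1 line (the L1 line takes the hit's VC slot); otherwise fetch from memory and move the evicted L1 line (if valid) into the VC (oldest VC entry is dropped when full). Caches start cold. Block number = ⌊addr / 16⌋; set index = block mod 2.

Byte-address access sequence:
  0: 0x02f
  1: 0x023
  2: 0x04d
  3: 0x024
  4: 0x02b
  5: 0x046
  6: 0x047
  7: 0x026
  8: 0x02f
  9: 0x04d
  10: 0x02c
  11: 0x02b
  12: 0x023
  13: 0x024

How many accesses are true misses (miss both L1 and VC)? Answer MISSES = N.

MISSES = 2

0: 0x2f (blk 2, set 0) → MISS  vc=[]
1: 0x23 (blk 2, set 0) → L1-HIT  vc=[]
2: 0x4d (blk 4, set 0) → MISS  vc=[2]
3: 0x24 (blk 2, set 0) → VC-HIT  vc=[4]
4: 0x2b (blk 2, set 0) → L1-HIT  vc=[4]
5: 0x46 (blk 4, set 0) → VC-HIT  vc=[2]
6: 0x47 (blk 4, set 0) → L1-HIT  vc=[2]
7: 0x26 (blk 2, set 0) → VC-HIT  vc=[4]
8: 0x2f (blk 2, set 0) → L1-HIT  vc=[4]
9: 0x4d (blk 4, set 0) → VC-HIT  vc=[2]
10: 0x2c (blk 2, set 0) → VC-HIT  vc=[4]
11: 0x2b (blk 2, set 0) → L1-HIT  vc=[4]
12: 0x23 (blk 2, set 0) → L1-HIT  vc=[4]
13: 0x24 (blk 2, set 0) → L1-HIT  vc=[4]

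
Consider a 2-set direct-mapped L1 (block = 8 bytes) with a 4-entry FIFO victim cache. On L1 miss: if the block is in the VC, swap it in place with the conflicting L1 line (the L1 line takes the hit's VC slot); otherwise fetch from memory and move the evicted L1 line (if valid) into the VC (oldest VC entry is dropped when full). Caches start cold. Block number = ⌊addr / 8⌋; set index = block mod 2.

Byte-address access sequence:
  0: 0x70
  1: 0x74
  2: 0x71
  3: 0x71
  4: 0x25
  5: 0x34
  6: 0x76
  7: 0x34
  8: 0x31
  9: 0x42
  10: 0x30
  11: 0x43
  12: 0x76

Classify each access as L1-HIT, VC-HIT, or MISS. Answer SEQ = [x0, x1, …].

  [0] addr=0x70 blk=14 s=0: MISS | VC []
  [1] addr=0x74 blk=14 s=0: L1-HIT | VC []
  [2] addr=0x71 blk=14 s=0: L1-HIT | VC []
  [3] addr=0x71 blk=14 s=0: L1-HIT | VC []
  [4] addr=0x25 blk=4 s=0: MISS | VC [14]
  [5] addr=0x34 blk=6 s=0: MISS | VC [14, 4]
  [6] addr=0x76 blk=14 s=0: VC-HIT | VC [6, 4]
  [7] addr=0x34 blk=6 s=0: VC-HIT | VC [14, 4]
  [8] addr=0x31 blk=6 s=0: L1-HIT | VC [14, 4]
  [9] addr=0x42 blk=8 s=0: MISS | VC [14, 4, 6]
  [10] addr=0x30 blk=6 s=0: VC-HIT | VC [14, 4, 8]
  [11] addr=0x43 blk=8 s=0: VC-HIT | VC [14, 4, 6]
  [12] addr=0x76 blk=14 s=0: VC-HIT | VC [8, 4, 6]

SEQ = [MISS, L1-HIT, L1-HIT, L1-HIT, MISS, MISS, VC-HIT, VC-HIT, L1-HIT, MISS, VC-HIT, VC-HIT, VC-HIT]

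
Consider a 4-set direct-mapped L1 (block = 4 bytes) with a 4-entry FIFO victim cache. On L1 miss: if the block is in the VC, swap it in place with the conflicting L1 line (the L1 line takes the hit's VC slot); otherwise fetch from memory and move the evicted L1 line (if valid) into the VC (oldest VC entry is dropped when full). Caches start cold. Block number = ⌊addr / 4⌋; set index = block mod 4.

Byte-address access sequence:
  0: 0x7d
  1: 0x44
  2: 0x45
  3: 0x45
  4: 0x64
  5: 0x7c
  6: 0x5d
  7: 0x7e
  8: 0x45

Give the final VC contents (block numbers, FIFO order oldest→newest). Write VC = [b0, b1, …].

0: 0x7d (blk 31, set 3) → MISS  vc=[]
1: 0x44 (blk 17, set 1) → MISS  vc=[]
2: 0x45 (blk 17, set 1) → L1-HIT  vc=[]
3: 0x45 (blk 17, set 1) → L1-HIT  vc=[]
4: 0x64 (blk 25, set 1) → MISS  vc=[17]
5: 0x7c (blk 31, set 3) → L1-HIT  vc=[17]
6: 0x5d (blk 23, set 3) → MISS  vc=[17, 31]
7: 0x7e (blk 31, set 3) → VC-HIT  vc=[17, 23]
8: 0x45 (blk 17, set 1) → VC-HIT  vc=[25, 23]

VC = [25, 23]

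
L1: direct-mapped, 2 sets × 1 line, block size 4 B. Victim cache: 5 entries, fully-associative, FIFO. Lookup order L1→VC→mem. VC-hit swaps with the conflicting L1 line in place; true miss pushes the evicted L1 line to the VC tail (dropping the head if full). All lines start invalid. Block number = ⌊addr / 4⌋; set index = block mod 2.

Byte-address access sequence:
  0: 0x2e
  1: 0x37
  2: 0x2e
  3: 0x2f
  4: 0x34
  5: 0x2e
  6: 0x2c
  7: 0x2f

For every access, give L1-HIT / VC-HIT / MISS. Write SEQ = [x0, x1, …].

SEQ = [MISS, MISS, VC-HIT, L1-HIT, VC-HIT, VC-HIT, L1-HIT, L1-HIT]

0: 0x2e (blk 11, set 1) → MISS  vc=[]
1: 0x37 (blk 13, set 1) → MISS  vc=[11]
2: 0x2e (blk 11, set 1) → VC-HIT  vc=[13]
3: 0x2f (blk 11, set 1) → L1-HIT  vc=[13]
4: 0x34 (blk 13, set 1) → VC-HIT  vc=[11]
5: 0x2e (blk 11, set 1) → VC-HIT  vc=[13]
6: 0x2c (blk 11, set 1) → L1-HIT  vc=[13]
7: 0x2f (blk 11, set 1) → L1-HIT  vc=[13]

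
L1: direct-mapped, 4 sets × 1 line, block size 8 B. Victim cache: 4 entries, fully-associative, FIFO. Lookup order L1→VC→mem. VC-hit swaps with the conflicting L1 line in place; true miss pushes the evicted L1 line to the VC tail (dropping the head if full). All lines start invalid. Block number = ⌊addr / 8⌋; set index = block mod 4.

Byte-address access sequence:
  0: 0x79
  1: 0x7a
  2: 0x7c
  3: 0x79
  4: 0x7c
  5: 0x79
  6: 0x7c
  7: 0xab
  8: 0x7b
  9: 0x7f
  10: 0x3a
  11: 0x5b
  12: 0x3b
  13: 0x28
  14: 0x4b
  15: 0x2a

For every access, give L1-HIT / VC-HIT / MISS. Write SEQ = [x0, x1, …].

SEQ = [MISS, L1-HIT, L1-HIT, L1-HIT, L1-HIT, L1-HIT, L1-HIT, MISS, L1-HIT, L1-HIT, MISS, MISS, VC-HIT, MISS, MISS, VC-HIT]

  [0] addr=0x79 blk=15 s=3: MISS | VC []
  [1] addr=0x7a blk=15 s=3: L1-HIT | VC []
  [2] addr=0x7c blk=15 s=3: L1-HIT | VC []
  [3] addr=0x79 blk=15 s=3: L1-HIT | VC []
  [4] addr=0x7c blk=15 s=3: L1-HIT | VC []
  [5] addr=0x79 blk=15 s=3: L1-HIT | VC []
  [6] addr=0x7c blk=15 s=3: L1-HIT | VC []
  [7] addr=0xab blk=21 s=1: MISS | VC []
  [8] addr=0x7b blk=15 s=3: L1-HIT | VC []
  [9] addr=0x7f blk=15 s=3: L1-HIT | VC []
  [10] addr=0x3a blk=7 s=3: MISS | VC [15]
  [11] addr=0x5b blk=11 s=3: MISS | VC [15, 7]
  [12] addr=0x3b blk=7 s=3: VC-HIT | VC [15, 11]
  [13] addr=0x28 blk=5 s=1: MISS | VC [15, 11, 21]
  [14] addr=0x4b blk=9 s=1: MISS | VC [15, 11, 21, 5]
  [15] addr=0x2a blk=5 s=1: VC-HIT | VC [15, 11, 21, 9]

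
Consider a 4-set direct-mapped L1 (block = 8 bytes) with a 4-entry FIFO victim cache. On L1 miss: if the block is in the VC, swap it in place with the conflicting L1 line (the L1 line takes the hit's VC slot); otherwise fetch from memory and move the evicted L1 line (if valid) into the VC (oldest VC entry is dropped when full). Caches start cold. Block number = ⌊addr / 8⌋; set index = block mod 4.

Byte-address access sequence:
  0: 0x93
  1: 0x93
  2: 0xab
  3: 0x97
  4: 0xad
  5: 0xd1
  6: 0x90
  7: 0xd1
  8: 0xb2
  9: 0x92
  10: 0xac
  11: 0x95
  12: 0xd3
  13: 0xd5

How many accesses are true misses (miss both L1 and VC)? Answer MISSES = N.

0: 0x93 (blk 18, set 2) → MISS  vc=[]
1: 0x93 (blk 18, set 2) → L1-HIT  vc=[]
2: 0xab (blk 21, set 1) → MISS  vc=[]
3: 0x97 (blk 18, set 2) → L1-HIT  vc=[]
4: 0xad (blk 21, set 1) → L1-HIT  vc=[]
5: 0xd1 (blk 26, set 2) → MISS  vc=[18]
6: 0x90 (blk 18, set 2) → VC-HIT  vc=[26]
7: 0xd1 (blk 26, set 2) → VC-HIT  vc=[18]
8: 0xb2 (blk 22, set 2) → MISS  vc=[18, 26]
9: 0x92 (blk 18, set 2) → VC-HIT  vc=[22, 26]
10: 0xac (blk 21, set 1) → L1-HIT  vc=[22, 26]
11: 0x95 (blk 18, set 2) → L1-HIT  vc=[22, 26]
12: 0xd3 (blk 26, set 2) → VC-HIT  vc=[22, 18]
13: 0xd5 (blk 26, set 2) → L1-HIT  vc=[22, 18]

MISSES = 4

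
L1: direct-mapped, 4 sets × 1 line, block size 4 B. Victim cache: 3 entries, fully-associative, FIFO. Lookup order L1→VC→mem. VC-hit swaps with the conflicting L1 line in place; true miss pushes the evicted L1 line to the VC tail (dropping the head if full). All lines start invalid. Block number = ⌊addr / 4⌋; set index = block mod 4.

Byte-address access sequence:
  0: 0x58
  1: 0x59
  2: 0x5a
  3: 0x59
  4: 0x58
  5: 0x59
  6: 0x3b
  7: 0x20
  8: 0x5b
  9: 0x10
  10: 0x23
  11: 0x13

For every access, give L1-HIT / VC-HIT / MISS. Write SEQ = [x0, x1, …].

#0 0x58→b22/s2 MISS; vc=[]
#1 0x59→b22/s2 L1-HIT; vc=[]
#2 0x5a→b22/s2 L1-HIT; vc=[]
#3 0x59→b22/s2 L1-HIT; vc=[]
#4 0x58→b22/s2 L1-HIT; vc=[]
#5 0x59→b22/s2 L1-HIT; vc=[]
#6 0x3b→b14/s2 MISS; vc=[22]
#7 0x20→b8/s0 MISS; vc=[22]
#8 0x5b→b22/s2 VC-HIT; vc=[14]
#9 0x10→b4/s0 MISS; vc=[14,8]
#10 0x23→b8/s0 VC-HIT; vc=[14,4]
#11 0x13→b4/s0 VC-HIT; vc=[14,8]

SEQ = [MISS, L1-HIT, L1-HIT, L1-HIT, L1-HIT, L1-HIT, MISS, MISS, VC-HIT, MISS, VC-HIT, VC-HIT]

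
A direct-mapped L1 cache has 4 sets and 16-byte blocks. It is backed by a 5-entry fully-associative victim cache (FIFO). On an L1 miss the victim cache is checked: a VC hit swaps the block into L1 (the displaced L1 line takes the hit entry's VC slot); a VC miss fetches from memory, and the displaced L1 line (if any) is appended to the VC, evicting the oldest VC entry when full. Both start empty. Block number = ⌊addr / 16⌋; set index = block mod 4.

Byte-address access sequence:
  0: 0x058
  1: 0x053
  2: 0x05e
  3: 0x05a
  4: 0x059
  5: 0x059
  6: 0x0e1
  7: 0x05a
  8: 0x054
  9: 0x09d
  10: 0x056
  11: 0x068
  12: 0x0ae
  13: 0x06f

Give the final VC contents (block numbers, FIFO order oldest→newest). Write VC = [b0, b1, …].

#0 0x58→b5/s1 MISS; vc=[]
#1 0x53→b5/s1 L1-HIT; vc=[]
#2 0x5e→b5/s1 L1-HIT; vc=[]
#3 0x5a→b5/s1 L1-HIT; vc=[]
#4 0x59→b5/s1 L1-HIT; vc=[]
#5 0x59→b5/s1 L1-HIT; vc=[]
#6 0xe1→b14/s2 MISS; vc=[]
#7 0x5a→b5/s1 L1-HIT; vc=[]
#8 0x54→b5/s1 L1-HIT; vc=[]
#9 0x9d→b9/s1 MISS; vc=[5]
#10 0x56→b5/s1 VC-HIT; vc=[9]
#11 0x68→b6/s2 MISS; vc=[9,14]
#12 0xae→b10/s2 MISS; vc=[9,14,6]
#13 0x6f→b6/s2 VC-HIT; vc=[9,14,10]

VC = [9, 14, 10]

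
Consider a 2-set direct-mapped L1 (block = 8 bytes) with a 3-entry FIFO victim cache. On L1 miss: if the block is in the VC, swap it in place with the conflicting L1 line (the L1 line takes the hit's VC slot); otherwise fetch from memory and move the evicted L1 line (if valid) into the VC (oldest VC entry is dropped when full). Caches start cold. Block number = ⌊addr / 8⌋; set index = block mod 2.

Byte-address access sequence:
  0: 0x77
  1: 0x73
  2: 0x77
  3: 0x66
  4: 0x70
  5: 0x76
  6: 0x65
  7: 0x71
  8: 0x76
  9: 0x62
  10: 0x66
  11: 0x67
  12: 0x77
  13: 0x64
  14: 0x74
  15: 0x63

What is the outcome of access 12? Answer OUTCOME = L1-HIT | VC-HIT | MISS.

OUTCOME = VC-HIT

#0 0x77→b14/s0 MISS; vc=[]
#1 0x73→b14/s0 L1-HIT; vc=[]
#2 0x77→b14/s0 L1-HIT; vc=[]
#3 0x66→b12/s0 MISS; vc=[14]
#4 0x70→b14/s0 VC-HIT; vc=[12]
#5 0x76→b14/s0 L1-HIT; vc=[12]
#6 0x65→b12/s0 VC-HIT; vc=[14]
#7 0x71→b14/s0 VC-HIT; vc=[12]
#8 0x76→b14/s0 L1-HIT; vc=[12]
#9 0x62→b12/s0 VC-HIT; vc=[14]
#10 0x66→b12/s0 L1-HIT; vc=[14]
#11 0x67→b12/s0 L1-HIT; vc=[14]
#12 0x77→b14/s0 VC-HIT; vc=[12]
#13 0x64→b12/s0 VC-HIT; vc=[14]
#14 0x74→b14/s0 VC-HIT; vc=[12]
#15 0x63→b12/s0 VC-HIT; vc=[14]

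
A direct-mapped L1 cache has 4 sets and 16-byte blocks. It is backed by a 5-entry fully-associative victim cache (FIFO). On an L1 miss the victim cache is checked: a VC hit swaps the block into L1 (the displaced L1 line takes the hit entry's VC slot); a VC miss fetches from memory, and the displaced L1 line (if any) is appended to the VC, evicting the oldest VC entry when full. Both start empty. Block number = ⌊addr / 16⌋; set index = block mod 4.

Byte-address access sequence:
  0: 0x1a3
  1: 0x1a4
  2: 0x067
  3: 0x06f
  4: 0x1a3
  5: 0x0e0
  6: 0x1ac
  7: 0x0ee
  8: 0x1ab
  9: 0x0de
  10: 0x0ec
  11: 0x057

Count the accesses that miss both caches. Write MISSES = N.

MISSES = 5

0: 0x1a3 (blk 26, set 2) → MISS  vc=[]
1: 0x1a4 (blk 26, set 2) → L1-HIT  vc=[]
2: 0x67 (blk 6, set 2) → MISS  vc=[26]
3: 0x6f (blk 6, set 2) → L1-HIT  vc=[26]
4: 0x1a3 (blk 26, set 2) → VC-HIT  vc=[6]
5: 0xe0 (blk 14, set 2) → MISS  vc=[6, 26]
6: 0x1ac (blk 26, set 2) → VC-HIT  vc=[6, 14]
7: 0xee (blk 14, set 2) → VC-HIT  vc=[6, 26]
8: 0x1ab (blk 26, set 2) → VC-HIT  vc=[6, 14]
9: 0xde (blk 13, set 1) → MISS  vc=[6, 14]
10: 0xec (blk 14, set 2) → VC-HIT  vc=[6, 26]
11: 0x57 (blk 5, set 1) → MISS  vc=[6, 26, 13]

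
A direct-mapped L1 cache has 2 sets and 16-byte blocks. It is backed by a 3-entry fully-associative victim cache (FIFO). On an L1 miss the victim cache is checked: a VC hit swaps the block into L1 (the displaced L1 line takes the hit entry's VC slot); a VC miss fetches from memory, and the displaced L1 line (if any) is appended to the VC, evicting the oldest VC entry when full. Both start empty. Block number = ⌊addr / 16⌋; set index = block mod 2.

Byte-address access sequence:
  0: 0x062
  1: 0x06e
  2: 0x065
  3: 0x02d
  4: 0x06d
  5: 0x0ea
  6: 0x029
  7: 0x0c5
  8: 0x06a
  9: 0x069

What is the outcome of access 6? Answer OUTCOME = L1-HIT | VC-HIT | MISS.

  [0] addr=0x62 blk=6 s=0: MISS | VC []
  [1] addr=0x6e blk=6 s=0: L1-HIT | VC []
  [2] addr=0x65 blk=6 s=0: L1-HIT | VC []
  [3] addr=0x2d blk=2 s=0: MISS | VC [6]
  [4] addr=0x6d blk=6 s=0: VC-HIT | VC [2]
  [5] addr=0xea blk=14 s=0: MISS | VC [2, 6]
  [6] addr=0x29 blk=2 s=0: VC-HIT | VC [14, 6]
  [7] addr=0xc5 blk=12 s=0: MISS | VC [14, 6, 2]
  [8] addr=0x6a blk=6 s=0: VC-HIT | VC [14, 12, 2]
  [9] addr=0x69 blk=6 s=0: L1-HIT | VC [14, 12, 2]

OUTCOME = VC-HIT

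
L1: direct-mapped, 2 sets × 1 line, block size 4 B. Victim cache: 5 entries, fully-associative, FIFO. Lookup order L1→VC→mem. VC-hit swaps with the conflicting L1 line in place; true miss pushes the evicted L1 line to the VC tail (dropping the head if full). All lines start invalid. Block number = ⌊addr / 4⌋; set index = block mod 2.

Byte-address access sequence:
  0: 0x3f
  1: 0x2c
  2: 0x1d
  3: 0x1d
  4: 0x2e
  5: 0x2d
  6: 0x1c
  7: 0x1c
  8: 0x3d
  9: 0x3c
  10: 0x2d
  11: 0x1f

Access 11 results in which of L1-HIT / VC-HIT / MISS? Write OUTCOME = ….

OUTCOME = VC-HIT

0: 0x3f (blk 15, set 1) → MISS  vc=[]
1: 0x2c (blk 11, set 1) → MISS  vc=[15]
2: 0x1d (blk 7, set 1) → MISS  vc=[15, 11]
3: 0x1d (blk 7, set 1) → L1-HIT  vc=[15, 11]
4: 0x2e (blk 11, set 1) → VC-HIT  vc=[15, 7]
5: 0x2d (blk 11, set 1) → L1-HIT  vc=[15, 7]
6: 0x1c (blk 7, set 1) → VC-HIT  vc=[15, 11]
7: 0x1c (blk 7, set 1) → L1-HIT  vc=[15, 11]
8: 0x3d (blk 15, set 1) → VC-HIT  vc=[7, 11]
9: 0x3c (blk 15, set 1) → L1-HIT  vc=[7, 11]
10: 0x2d (blk 11, set 1) → VC-HIT  vc=[7, 15]
11: 0x1f (blk 7, set 1) → VC-HIT  vc=[11, 15]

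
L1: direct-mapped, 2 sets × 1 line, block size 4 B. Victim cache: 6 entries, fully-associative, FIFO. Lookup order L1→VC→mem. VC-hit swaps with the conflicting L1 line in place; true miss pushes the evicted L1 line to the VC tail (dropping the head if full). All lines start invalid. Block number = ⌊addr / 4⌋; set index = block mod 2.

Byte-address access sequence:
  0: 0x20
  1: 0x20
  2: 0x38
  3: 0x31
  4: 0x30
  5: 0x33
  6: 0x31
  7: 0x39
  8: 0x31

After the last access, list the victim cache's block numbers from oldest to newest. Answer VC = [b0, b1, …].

#0 0x20→b8/s0 MISS; vc=[]
#1 0x20→b8/s0 L1-HIT; vc=[]
#2 0x38→b14/s0 MISS; vc=[8]
#3 0x31→b12/s0 MISS; vc=[8,14]
#4 0x30→b12/s0 L1-HIT; vc=[8,14]
#5 0x33→b12/s0 L1-HIT; vc=[8,14]
#6 0x31→b12/s0 L1-HIT; vc=[8,14]
#7 0x39→b14/s0 VC-HIT; vc=[8,12]
#8 0x31→b12/s0 VC-HIT; vc=[8,14]

VC = [8, 14]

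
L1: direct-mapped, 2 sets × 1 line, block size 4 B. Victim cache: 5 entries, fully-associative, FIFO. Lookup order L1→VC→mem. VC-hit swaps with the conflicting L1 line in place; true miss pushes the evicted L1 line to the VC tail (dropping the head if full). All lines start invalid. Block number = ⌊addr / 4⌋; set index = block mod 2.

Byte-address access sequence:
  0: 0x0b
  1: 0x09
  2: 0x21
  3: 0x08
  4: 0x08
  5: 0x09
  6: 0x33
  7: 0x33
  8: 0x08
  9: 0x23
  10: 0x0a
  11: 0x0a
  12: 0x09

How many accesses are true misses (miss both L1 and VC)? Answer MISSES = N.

MISSES = 3

  [0] addr=0xb blk=2 s=0: MISS | VC []
  [1] addr=0x9 blk=2 s=0: L1-HIT | VC []
  [2] addr=0x21 blk=8 s=0: MISS | VC [2]
  [3] addr=0x8 blk=2 s=0: VC-HIT | VC [8]
  [4] addr=0x8 blk=2 s=0: L1-HIT | VC [8]
  [5] addr=0x9 blk=2 s=0: L1-HIT | VC [8]
  [6] addr=0x33 blk=12 s=0: MISS | VC [8, 2]
  [7] addr=0x33 blk=12 s=0: L1-HIT | VC [8, 2]
  [8] addr=0x8 blk=2 s=0: VC-HIT | VC [8, 12]
  [9] addr=0x23 blk=8 s=0: VC-HIT | VC [2, 12]
  [10] addr=0xa blk=2 s=0: VC-HIT | VC [8, 12]
  [11] addr=0xa blk=2 s=0: L1-HIT | VC [8, 12]
  [12] addr=0x9 blk=2 s=0: L1-HIT | VC [8, 12]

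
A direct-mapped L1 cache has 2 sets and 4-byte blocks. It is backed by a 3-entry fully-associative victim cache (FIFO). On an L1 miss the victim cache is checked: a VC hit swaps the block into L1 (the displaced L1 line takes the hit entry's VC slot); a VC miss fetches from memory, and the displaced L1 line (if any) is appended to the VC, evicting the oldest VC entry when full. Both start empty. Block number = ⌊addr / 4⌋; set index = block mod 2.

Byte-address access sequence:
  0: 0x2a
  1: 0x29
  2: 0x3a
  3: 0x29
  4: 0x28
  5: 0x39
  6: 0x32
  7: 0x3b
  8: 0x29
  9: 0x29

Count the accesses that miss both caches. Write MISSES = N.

MISSES = 3

0: 0x2a (blk 10, set 0) → MISS  vc=[]
1: 0x29 (blk 10, set 0) → L1-HIT  vc=[]
2: 0x3a (blk 14, set 0) → MISS  vc=[10]
3: 0x29 (blk 10, set 0) → VC-HIT  vc=[14]
4: 0x28 (blk 10, set 0) → L1-HIT  vc=[14]
5: 0x39 (blk 14, set 0) → VC-HIT  vc=[10]
6: 0x32 (blk 12, set 0) → MISS  vc=[10, 14]
7: 0x3b (blk 14, set 0) → VC-HIT  vc=[10, 12]
8: 0x29 (blk 10, set 0) → VC-HIT  vc=[14, 12]
9: 0x29 (blk 10, set 0) → L1-HIT  vc=[14, 12]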